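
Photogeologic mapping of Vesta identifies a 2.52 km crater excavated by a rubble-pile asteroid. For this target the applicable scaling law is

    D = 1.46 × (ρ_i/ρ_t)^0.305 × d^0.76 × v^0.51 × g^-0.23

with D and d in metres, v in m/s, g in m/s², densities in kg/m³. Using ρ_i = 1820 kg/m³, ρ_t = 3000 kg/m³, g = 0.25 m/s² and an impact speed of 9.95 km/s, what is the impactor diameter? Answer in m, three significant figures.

Rearranging for d: d = [D / (1.46 · (1820/3000)^0.305 · 9950^0.51 · 0.25^-0.23)]^(1/0.76).
D = 2520 m.
(1820/3000)^0.305 = 0.8586
9950^0.51 = 109.4
0.25^-0.23 = 1.376
Denominator = 1.46 × 0.8586 × 109.4 × 1.376 = 188.7
D / 188.7 = 2520 / 188.7 = 13.35
d = 13.35^(1/0.76) = 13.35^1.3158 = 30.26 m

d ≈ 30.3 m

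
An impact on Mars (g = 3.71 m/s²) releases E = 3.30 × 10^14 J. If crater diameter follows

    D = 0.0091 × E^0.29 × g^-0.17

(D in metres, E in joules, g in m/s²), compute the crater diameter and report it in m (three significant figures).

D ≈ 118 m

E^0.29 = (3.30 × 10^14)^0.29 = 1.623 × 10^4
g^-0.17 = 3.71^-0.17 = 0.8002
D = 0.0091 × 1.623 × 10^4 × 0.8002 = 118.2 m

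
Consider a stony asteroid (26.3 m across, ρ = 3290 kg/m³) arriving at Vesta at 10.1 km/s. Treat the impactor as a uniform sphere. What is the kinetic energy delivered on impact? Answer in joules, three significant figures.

E ≈ 1.60 × 10^15 J

v = 10100 m/s.
Mass m = (π/6) ρ d³ = (π/6) × 3290 × (26.3)³ = 3.134 × 10^7 kg
E = ½ m v² = 0.5 × 3.134 × 10^7 × (10100)² = 1.598 × 10^15 J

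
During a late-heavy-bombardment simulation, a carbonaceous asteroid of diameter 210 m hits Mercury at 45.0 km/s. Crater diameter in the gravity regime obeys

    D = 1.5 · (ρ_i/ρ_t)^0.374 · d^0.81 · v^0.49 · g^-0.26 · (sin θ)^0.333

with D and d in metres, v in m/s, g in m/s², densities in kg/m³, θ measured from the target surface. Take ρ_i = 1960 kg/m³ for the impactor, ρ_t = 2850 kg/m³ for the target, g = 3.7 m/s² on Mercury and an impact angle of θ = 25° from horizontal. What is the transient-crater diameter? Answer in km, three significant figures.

D ≈ 10.1 km

In SI units: v = 45000 m/s.
(ρ_i/ρ_t)^0.374 = (1960/2850)^0.374 = 0.8693
d^0.81 = 210^0.81 = 76.03
v^0.49 = 45000^0.49 = 190.6
g^-0.26 = 3.7^-0.26 = 0.7117
(sin 25°)^0.333 = 0.4226^0.333 = 0.7506
D = 1.5 × 0.8693 × 76.03 × 190.6 × 0.7117 × 0.7506 = 10094 m
   = 10.09 km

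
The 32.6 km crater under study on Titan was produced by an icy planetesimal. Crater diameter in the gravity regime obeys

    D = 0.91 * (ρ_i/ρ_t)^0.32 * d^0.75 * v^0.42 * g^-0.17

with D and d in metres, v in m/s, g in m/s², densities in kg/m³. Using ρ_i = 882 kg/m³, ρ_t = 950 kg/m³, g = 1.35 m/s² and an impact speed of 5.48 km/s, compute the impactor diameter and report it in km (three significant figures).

d ≈ 10.5 km

Rearranging for d: d = [D / (0.91 · (882/950)^0.32 · 5480^0.42 · 1.35^-0.17)]^(1/0.75).
D = 32600 m.
(882/950)^0.32 = 0.9765
5480^0.42 = 37.18
1.35^-0.17 = 0.9503
Denominator = 0.91 × 0.9765 × 37.18 × 0.9503 = 31.40
D / 31.40 = 32600 / 31.40 = 1038
d = 1038^(1/0.75) = 1038^1.3333 = 10507 m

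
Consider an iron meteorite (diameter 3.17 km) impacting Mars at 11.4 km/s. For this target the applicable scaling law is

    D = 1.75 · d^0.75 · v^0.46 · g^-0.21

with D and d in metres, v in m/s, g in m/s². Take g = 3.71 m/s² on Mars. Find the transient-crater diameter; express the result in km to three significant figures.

D ≈ 41.3 km

In SI units: d = 3170 m, v = 11400 m/s.
d^0.75 = 3170^0.75 = 422.5
v^0.46 = 11400^0.46 = 73.48
g^-0.21 = 3.71^-0.21 = 0.7593
D = 1.75 × 422.5 × 73.48 × 0.7593 = 41252 m
   = 41.25 km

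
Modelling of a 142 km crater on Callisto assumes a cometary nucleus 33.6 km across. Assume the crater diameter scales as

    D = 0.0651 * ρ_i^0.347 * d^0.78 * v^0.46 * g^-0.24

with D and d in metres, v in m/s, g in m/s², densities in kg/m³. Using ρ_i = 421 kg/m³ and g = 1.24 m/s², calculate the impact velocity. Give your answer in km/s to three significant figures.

v ≈ 14.9 km/s

Rearranging for v: v = [D / (0.0651 · 421^0.347 · 33600^0.78 · 1.24^-0.24)]^(1/0.46).
D = 142000 m.
421^0.347 = 8.140
33600^0.78 = 3393
1.24^-0.24 = 0.9497
Denominator = 0.0651 × 8.140 × 3393 × 0.9497 = 1708
D / 1708 = 142000 / 1708 = 83.14
v = 83.14^(1/0.46) = 83.14^2.1739 = 14910 m/s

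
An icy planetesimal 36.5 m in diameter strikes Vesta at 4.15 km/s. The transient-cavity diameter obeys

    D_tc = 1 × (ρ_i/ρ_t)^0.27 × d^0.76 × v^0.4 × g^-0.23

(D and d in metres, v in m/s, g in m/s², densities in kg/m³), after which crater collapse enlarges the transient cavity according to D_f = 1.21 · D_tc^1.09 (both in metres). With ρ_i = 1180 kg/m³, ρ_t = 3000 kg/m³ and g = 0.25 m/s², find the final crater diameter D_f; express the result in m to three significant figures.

D_f ≈ 969 m

v = 4150 m/s.
(ρ_i/ρ_t)^0.27 = (1180/3000)^0.27 = 0.7773
d^0.76 = 36.5^0.76 = 15.39
v^0.4 = 4150^0.4 = 28.00
g^-0.23 = 0.25^-0.23 = 1.376
D_tc = 1 × 0.7773 × 15.39 × 28.00 × 1.376 = 460.9 m
D_f = 1.21 × (460.9)^1.09 = 968.5 m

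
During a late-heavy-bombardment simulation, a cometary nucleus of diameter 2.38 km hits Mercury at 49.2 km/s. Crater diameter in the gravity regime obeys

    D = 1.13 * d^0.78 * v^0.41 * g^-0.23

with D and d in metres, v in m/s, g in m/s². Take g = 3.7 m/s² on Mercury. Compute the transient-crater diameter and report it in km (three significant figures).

D ≈ 30.2 km

In SI units: d = 2380 m, v = 49200 m/s.
d^0.78 = 2380^0.78 = 430.3
v^0.41 = 49200^0.41 = 83.89
g^-0.23 = 3.7^-0.23 = 0.7401
D = 1.13 × 430.3 × 83.89 × 0.7401 = 30189 m
   = 30.19 km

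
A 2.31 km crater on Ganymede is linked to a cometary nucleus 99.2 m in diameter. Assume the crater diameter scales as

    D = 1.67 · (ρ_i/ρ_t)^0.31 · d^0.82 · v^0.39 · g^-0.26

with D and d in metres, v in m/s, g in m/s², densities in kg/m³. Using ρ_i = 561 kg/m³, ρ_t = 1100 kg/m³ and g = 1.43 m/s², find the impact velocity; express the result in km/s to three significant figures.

v ≈ 15.6 km/s

Rearranging for v: v = [D / (1.67 · (561/1100)^0.31 · 99.2^0.82 · 1.43^-0.26)]^(1/0.39).
D = 2310 m.
(561/1100)^0.31 = 0.8116
99.2^0.82 = 43.37
1.43^-0.26 = 0.9112
Denominator = 1.67 × 0.8116 × 43.37 × 0.9112 = 53.56
D / 53.56 = 2310 / 53.56 = 43.13
v = 43.13^(1/0.39) = 43.13^2.5641 = 15550 m/s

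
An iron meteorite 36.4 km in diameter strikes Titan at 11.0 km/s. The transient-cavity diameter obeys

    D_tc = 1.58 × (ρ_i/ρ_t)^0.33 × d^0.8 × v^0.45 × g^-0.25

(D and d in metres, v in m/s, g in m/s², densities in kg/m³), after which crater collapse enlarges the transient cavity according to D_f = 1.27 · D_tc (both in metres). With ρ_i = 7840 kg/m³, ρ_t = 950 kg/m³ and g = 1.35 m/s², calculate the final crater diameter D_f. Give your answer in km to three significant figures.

D_f ≈ 1100 km

In SI: d = 36400 m, v = 11000 m/s.
(ρ_i/ρ_t)^0.33 = (7840/950)^0.33 = 2.007
d^0.8 = 36400^0.8 = 4455
v^0.45 = 11000^0.45 = 65.86
g^-0.25 = 1.35^-0.25 = 0.9277
D_tc = 1.58 × 2.007 × 4455 × 65.86 × 0.9277 = 8.631 × 10^5 m
D_f = 1.27 × 8.631 × 10^5 = 1.096 × 10^6 m
     = 1096 km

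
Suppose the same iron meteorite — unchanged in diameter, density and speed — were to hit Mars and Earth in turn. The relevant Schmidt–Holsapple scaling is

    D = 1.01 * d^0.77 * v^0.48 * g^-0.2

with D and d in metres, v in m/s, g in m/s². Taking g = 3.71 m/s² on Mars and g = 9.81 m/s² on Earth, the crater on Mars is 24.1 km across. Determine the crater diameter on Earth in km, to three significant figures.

D ≈ 19.8 km

All impactor-dependent factors cancel in the ratio, leaving D_Earth/D_Mars = (g_Earth/g_Mars)^-0.2.
(9.81/3.71)^-0.2 = 2.644^-0.2 = 0.8233
D_Earth = 0.8233 × 24.1 km = 19.8 km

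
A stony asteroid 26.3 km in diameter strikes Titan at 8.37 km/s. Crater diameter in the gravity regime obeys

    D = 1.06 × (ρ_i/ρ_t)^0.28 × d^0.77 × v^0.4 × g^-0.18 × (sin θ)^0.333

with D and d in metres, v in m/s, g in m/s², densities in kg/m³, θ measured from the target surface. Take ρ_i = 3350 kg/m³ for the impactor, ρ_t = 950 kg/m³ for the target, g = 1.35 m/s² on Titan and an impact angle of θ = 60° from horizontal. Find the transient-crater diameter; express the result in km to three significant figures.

In SI units: d = 26300 m, v = 8370 m/s.
(ρ_i/ρ_t)^0.28 = (3350/950)^0.28 = 1.423
d^0.77 = 26300^0.77 = 2531
v^0.4 = 8370^0.4 = 37.08
g^-0.18 = 1.35^-0.18 = 0.9474
(sin 60°)^0.333 = 0.8660^0.333 = 0.9532
D = 1.06 × 1.423 × 2531 × 37.08 × 0.9474 × 0.9532 = 1.278 × 10^5 m
   = 127.8 km

D ≈ 128 km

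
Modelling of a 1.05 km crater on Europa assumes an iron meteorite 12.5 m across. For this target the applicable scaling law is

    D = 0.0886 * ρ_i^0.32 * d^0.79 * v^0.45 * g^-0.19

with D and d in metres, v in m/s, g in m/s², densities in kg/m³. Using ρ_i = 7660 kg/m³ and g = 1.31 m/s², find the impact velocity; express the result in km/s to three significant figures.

Rearranging for v: v = [D / (0.0886 · 7660^0.32 · 12.5^0.79 · 1.31^-0.19)]^(1/0.45).
D = 1050 m.
7660^0.32 = 17.50
12.5^0.79 = 7.355
1.31^-0.19 = 0.9500
Denominator = 0.0886 × 17.50 × 7.355 × 0.9500 = 10.83
D / 10.83 = 1050 / 10.83 = 96.95
v = 96.95^(1/0.45) = 96.95^2.2222 = 25972 m/s

v ≈ 26.0 km/s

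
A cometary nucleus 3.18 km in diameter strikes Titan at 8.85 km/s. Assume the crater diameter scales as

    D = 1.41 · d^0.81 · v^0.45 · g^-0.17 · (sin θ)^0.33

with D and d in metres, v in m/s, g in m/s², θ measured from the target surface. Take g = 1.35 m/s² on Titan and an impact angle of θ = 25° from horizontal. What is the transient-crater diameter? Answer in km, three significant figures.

In SI units: d = 3180 m, v = 8850 m/s.
d^0.81 = 3180^0.81 = 687.0
v^0.45 = 8850^0.45 = 59.72
g^-0.17 = 1.35^-0.17 = 0.9503
(sin 25°)^0.33 = 0.4226^0.33 = 0.7526
D = 1.41 × 687.0 × 59.72 × 0.9503 × 0.7526 = 41373 m
   = 41.37 km

D ≈ 41.4 km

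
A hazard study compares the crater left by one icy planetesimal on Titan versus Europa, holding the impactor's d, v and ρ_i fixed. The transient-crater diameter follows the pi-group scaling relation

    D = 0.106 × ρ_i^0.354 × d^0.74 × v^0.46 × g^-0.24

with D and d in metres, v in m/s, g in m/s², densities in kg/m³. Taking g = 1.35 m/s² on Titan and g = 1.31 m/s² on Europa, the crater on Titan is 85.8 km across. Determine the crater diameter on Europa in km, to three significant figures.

All impactor-dependent factors cancel in the ratio, leaving D_Europa/D_Titan = (g_Europa/g_Titan)^-0.24.
(1.31/1.35)^-0.24 = 0.9704^-0.24 = 1.007
D_Europa = 1.007 × 85.8 km = 86.4 km

D ≈ 86.4 km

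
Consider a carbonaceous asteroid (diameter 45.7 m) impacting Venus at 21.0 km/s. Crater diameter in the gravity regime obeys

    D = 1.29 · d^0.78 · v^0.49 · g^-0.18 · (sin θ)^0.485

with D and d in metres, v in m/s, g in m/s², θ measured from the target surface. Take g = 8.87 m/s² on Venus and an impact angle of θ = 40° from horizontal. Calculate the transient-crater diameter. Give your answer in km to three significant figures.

In SI units: v = 21000 m/s.
d^0.78 = 45.7^0.78 = 19.71
v^0.49 = 21000^0.49 = 131.2
g^-0.18 = 8.87^-0.18 = 0.6751
(sin 40°)^0.485 = 0.6428^0.485 = 0.8071
D = 1.29 × 19.71 × 131.2 × 0.6751 × 0.8071 = 1818 m
   = 1.818 km

D ≈ 1.82 km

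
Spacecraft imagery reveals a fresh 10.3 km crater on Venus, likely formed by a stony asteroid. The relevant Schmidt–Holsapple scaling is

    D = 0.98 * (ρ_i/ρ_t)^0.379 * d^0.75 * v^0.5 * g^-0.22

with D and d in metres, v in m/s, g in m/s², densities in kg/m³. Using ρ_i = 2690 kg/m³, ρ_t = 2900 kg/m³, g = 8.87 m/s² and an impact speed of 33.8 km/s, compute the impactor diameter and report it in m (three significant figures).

d ≈ 434 m

Rearranging for d: d = [D / (0.98 · (2690/2900)^0.379 · 33800^0.5 · 8.87^-0.22)]^(1/0.75).
D = 10300 m.
(2690/2900)^0.379 = 0.9719
33800^0.5 = 183.8
8.87^-0.22 = 0.6187
Denominator = 0.98 × 0.9719 × 183.8 × 0.6187 = 108.3
D / 108.3 = 10300 / 108.3 = 95.11
d = 95.11^(1/0.75) = 95.11^1.3333 = 434.1 m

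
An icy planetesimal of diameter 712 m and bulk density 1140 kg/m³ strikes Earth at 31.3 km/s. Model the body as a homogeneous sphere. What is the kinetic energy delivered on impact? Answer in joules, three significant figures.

v = 31300 m/s.
Mass m = (π/6) ρ d³ = (π/6) × 1140 × (712)³ = 2.154 × 10^11 kg
E = ½ m v² = 0.5 × 2.154 × 10^11 × (31300)² = 1.055 × 10^20 J

E ≈ 1.06 × 10^20 J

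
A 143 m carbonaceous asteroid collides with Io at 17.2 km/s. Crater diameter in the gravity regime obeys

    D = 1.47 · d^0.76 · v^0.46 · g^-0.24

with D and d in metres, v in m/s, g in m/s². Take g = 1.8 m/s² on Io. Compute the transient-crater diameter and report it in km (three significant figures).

In SI units: v = 17200 m/s.
d^0.76 = 143^0.76 = 43.46
v^0.46 = 17200^0.46 = 88.79
g^-0.24 = 1.8^-0.24 = 0.8684
D = 1.47 × 43.46 × 88.79 × 0.8684 = 4926 m
   = 4.926 km

D ≈ 4.93 km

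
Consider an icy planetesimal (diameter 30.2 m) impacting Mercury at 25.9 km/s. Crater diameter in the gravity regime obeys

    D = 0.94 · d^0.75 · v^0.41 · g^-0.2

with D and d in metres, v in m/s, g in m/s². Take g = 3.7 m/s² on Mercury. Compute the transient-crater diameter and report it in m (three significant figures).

In SI units: v = 25900 m/s.
d^0.75 = 30.2^0.75 = 12.88
v^0.41 = 25900^0.41 = 64.48
g^-0.2 = 3.7^-0.2 = 0.7698
D = 0.94 × 12.88 × 64.48 × 0.7698 = 601.0 m

D ≈ 601 m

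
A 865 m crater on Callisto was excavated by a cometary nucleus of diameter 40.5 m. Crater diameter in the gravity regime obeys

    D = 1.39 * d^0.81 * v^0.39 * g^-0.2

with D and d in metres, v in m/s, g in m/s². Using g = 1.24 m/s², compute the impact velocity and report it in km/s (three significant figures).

v ≈ 7.47 km/s

Rearranging for v: v = [D / (1.39 · 40.5^0.81 · 1.24^-0.2)]^(1/0.39).
40.5^0.81 = 20.05
1.24^-0.2 = 0.9579
Denominator = 1.39 × 20.05 × 0.9579 = 26.70
D / 26.70 = 865 / 26.70 = 32.40
v = 32.40^(1/0.39) = 32.40^2.5641 = 7468 m/s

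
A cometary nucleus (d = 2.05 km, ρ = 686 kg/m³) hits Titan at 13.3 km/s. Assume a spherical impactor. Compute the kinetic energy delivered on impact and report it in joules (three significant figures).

d = 2050 m; v = 13300 m/s.
Mass m = (π/6) ρ d³ = (π/6) × 686 × (2050)³ = 3.094 × 10^12 kg
E = ½ m v² = 0.5 × 3.094 × 10^12 × (13300)² = 2.736 × 10^20 J

E ≈ 2.74 × 10^20 J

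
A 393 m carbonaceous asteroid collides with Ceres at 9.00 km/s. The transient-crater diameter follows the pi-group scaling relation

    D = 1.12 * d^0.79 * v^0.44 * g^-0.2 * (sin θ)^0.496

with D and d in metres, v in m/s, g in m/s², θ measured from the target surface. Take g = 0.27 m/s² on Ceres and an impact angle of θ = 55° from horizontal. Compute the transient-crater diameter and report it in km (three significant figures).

D ≈ 8.12 km

In SI units: v = 9000 m/s.
d^0.79 = 393^0.79 = 112.1
v^0.44 = 9000^0.44 = 54.94
g^-0.2 = 0.27^-0.2 = 1.299
(sin 55°)^0.496 = 0.8192^0.496 = 0.9058
D = 1.12 × 112.1 × 54.94 × 1.299 × 0.9058 = 8116 m
   = 8.116 km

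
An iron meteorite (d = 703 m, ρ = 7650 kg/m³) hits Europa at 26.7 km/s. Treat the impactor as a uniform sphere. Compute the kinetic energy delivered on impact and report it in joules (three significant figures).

E ≈ 4.96 × 10^20 J

v = 26700 m/s.
Mass m = (π/6) ρ d³ = (π/6) × 7650 × (703)³ = 1.392 × 10^12 kg
E = ½ m v² = 0.5 × 1.392 × 10^12 × (26700)² = 4.962 × 10^20 J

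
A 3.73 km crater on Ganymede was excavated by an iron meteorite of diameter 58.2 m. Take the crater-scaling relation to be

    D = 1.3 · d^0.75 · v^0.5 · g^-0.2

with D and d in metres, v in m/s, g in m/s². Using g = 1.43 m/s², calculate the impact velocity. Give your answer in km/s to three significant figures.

v ≈ 21.4 km/s

Rearranging for v: v = [D / (1.3 · 58.2^0.75 · 1.43^-0.2)]^(1/0.5).
D = 3730 m.
58.2^0.75 = 21.07
1.43^-0.2 = 0.9310
Denominator = 1.3 × 21.07 × 0.9310 = 25.50
D / 25.50 = 3730 / 25.50 = 146.3
v = 146.3^(1/0.5) = 146.3^2 = 21404 m/s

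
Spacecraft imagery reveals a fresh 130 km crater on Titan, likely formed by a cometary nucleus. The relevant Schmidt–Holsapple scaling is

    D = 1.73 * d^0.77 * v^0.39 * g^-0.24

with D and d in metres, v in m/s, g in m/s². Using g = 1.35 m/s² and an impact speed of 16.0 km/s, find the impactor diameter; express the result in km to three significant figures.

Rearranging for d: d = [D / (1.73 · 16000^0.39 · 1.35^-0.24)]^(1/0.77).
D = 130000 m.
16000^0.39 = 43.61
1.35^-0.24 = 0.9305
Denominator = 1.73 × 43.61 × 0.9305 = 70.20
D / 70.20 = 130000 / 70.20 = 1852
d = 1852^(1/0.77) = 1852^1.2987 = 17526 m

d ≈ 17.5 km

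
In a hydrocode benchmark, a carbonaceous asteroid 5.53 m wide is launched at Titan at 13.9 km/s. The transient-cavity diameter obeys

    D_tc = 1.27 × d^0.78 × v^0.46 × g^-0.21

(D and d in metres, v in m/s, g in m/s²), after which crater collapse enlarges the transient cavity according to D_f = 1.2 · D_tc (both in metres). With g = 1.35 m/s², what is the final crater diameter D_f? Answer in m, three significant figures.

v = 13900 m/s.
d^0.78 = 5.53^0.78 = 3.796
v^0.46 = 13900^0.46 = 80.50
g^-0.21 = 1.35^-0.21 = 0.9389
D_tc = 1.27 × 3.796 × 80.50 × 0.9389 = 364.4 m
D_f = 1.2 × 364.4 = 437.3 m

D_f ≈ 437 m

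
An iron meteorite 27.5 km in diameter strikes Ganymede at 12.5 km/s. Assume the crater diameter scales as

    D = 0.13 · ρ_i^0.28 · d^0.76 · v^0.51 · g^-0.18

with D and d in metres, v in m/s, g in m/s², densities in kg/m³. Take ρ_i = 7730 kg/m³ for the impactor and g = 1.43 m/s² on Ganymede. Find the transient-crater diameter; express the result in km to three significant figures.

D ≈ 435 km

In SI units: d = 27500 m, v = 12500 m/s.
ρ_i^0.28 = 7730^0.28 = 12.27
d^0.76 = 27500^0.76 = 2365
v^0.51 = 12500^0.51 = 122.9
g^-0.18 = 1.43^-0.18 = 0.9376
D = 0.13 × 12.27 × 2365 × 122.9 × 0.9376 = 4.347 × 10^5 m
   = 434.7 km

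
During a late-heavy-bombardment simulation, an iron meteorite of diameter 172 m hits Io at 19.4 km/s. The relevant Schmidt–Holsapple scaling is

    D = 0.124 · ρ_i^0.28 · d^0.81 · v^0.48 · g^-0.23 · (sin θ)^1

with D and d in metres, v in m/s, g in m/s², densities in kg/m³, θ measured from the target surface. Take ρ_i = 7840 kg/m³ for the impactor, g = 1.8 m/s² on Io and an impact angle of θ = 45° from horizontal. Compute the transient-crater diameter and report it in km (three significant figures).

D ≈ 6.97 km

In SI units: v = 19400 m/s.
ρ_i^0.28 = 7840^0.28 = 12.31
d^0.81 = 172^0.81 = 64.68
v^0.48 = 19400^0.48 = 114.3
g^-0.23 = 1.8^-0.23 = 0.8735
(sin 45°)^1 = 0.7071^1 = 0.7071
D = 0.124 × 12.31 × 64.68 × 114.3 × 0.8735 × 0.7071 = 6970 m
   = 6.970 km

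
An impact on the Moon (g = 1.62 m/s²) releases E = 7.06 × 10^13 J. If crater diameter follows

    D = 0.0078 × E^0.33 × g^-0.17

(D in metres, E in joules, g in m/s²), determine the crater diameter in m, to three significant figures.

D ≈ 267 m

E^0.33 = (7.06 × 10^13)^0.33 = 3.716 × 10^4
g^-0.17 = 1.62^-0.17 = 0.9213
D = 0.0078 × 3.716 × 10^4 × 0.9213 = 267.0 m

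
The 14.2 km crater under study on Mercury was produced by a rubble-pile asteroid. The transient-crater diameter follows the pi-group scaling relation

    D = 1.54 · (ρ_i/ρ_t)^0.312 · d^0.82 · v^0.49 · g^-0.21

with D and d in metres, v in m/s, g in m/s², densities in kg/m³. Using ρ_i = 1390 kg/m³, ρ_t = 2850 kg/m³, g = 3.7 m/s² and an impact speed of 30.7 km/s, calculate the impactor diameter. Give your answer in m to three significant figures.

d ≈ 262 m

Rearranging for d: d = [D / (1.54 · (1390/2850)^0.312 · 30700^0.49 · 3.7^-0.21)]^(1/0.82).
D = 14200 m.
(1390/2850)^0.312 = 0.7993
30700^0.49 = 158.0
3.7^-0.21 = 0.7598
Denominator = 1.54 × 0.7993 × 158.0 × 0.7598 = 147.8
D / 147.8 = 14200 / 147.8 = 96.08
d = 96.08^(1/0.82) = 96.08^1.2195 = 261.7 m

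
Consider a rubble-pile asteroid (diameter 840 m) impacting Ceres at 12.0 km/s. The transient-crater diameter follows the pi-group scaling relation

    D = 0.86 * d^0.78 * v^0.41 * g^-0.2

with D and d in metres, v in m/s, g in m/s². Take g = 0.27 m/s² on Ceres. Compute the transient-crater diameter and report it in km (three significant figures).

In SI units: v = 12000 m/s.
d^0.78 = 840^0.78 = 191.0
v^0.41 = 12000^0.41 = 47.04
g^-0.2 = 0.27^-0.2 = 1.299
D = 0.86 × 191.0 × 47.04 × 1.299 = 10037 m
   = 10.04 km

D ≈ 10.0 km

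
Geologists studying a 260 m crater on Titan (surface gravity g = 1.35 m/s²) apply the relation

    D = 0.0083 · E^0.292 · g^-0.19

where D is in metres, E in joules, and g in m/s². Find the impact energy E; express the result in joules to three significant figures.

Rearranging: E = [D / (0.0083 · g^-0.19)]^(1/0.292).
g^-0.19 = 1.35^-0.19 = 0.9446
D / (0.0083 × 0.9446) = 260 / (7.840 × 10^-3) = 3.316 × 10^4
E = (3.316 × 10^4)^3.4247 = 3.032 × 10^15 J

E ≈ 3.03 × 10^15 J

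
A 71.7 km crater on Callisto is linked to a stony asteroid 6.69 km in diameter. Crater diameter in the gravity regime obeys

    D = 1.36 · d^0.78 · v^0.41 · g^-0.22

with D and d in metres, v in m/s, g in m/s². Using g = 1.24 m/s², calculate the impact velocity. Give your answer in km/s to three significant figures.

v ≈ 19.5 km/s

Rearranging for v: v = [D / (1.36 · 6690^0.78 · 1.24^-0.22)]^(1/0.41).
D = 71700 m.
6690^0.78 = 963.5
1.24^-0.22 = 0.9538
Denominator = 1.36 × 963.5 × 0.9538 = 1250
D / 1250 = 71700 / 1250 = 57.36
v = 57.36^(1/0.41) = 57.36^2.439 = 19465 m/s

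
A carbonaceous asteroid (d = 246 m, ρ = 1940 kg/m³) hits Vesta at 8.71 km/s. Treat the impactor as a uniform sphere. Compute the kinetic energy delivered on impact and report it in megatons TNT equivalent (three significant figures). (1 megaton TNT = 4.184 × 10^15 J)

E ≈ 137 Mt TNT

v = 8710 m/s.
Mass m = (π/6) ρ d³ = (π/6) × 1940 × (246)³ = 1.512 × 10^10 kg
E = ½ m v² = 0.5 × 1.512 × 10^10 × (8710)² = 5.735 × 10^17 J
   = 5.735 × 10^17 / 4.184×10^15 = 137.1 Mt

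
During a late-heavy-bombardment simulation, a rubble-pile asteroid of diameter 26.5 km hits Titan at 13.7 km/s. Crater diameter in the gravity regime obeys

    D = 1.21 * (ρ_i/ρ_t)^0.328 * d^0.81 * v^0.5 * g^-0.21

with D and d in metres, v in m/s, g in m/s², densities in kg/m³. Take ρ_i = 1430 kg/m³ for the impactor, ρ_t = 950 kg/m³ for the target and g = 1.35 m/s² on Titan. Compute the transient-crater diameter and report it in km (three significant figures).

D ≈ 582 km

In SI units: d = 26500 m, v = 13700 m/s.
(ρ_i/ρ_t)^0.328 = (1430/950)^0.328 = 1.144
d^0.81 = 26500^0.81 = 3827
v^0.5 = 13700^0.5 = 117.0
g^-0.21 = 1.35^-0.21 = 0.9389
D = 1.21 × 1.144 × 3827 × 117.0 × 0.9389 = 5.819 × 10^5 m
   = 581.9 km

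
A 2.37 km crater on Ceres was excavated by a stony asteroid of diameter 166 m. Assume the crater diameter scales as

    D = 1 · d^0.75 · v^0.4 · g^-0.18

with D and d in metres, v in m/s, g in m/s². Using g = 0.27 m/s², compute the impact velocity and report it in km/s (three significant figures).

Rearranging for v: v = [D / (1 · 166^0.75 · 0.27^-0.18)]^(1/0.4).
D = 2370 m.
166^0.75 = 46.25
0.27^-0.18 = 1.266
Denominator = 1 × 46.25 × 1.266 = 58.55
D / 58.55 = 2370 / 58.55 = 40.48
v = 40.48^(1/0.4) = 40.48^2.5 = 10426 m/s

v ≈ 10.4 km/s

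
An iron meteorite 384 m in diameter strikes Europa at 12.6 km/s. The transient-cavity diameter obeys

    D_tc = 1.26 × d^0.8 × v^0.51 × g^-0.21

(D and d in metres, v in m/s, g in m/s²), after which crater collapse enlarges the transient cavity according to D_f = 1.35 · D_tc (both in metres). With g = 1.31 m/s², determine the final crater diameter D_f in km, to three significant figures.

D_f ≈ 23.2 km

v = 12600 m/s.
d^0.8 = 384^0.8 = 116.8
v^0.51 = 12600^0.51 = 123.4
g^-0.21 = 1.31^-0.21 = 0.9449
D_tc = 1.26 × 116.8 × 123.4 × 0.9449 = 17160 m
D_f = 1.35 × 17160 = 23166 m
     = 23.17 km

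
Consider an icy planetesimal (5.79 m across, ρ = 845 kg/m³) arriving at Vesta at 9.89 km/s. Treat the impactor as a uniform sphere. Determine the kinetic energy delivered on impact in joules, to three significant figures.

E ≈ 4.20 × 10^12 J

v = 9890 m/s.
Mass m = (π/6) ρ d³ = (π/6) × 845 × (5.79)³ = 8.588 × 10^4 kg
E = ½ m v² = 0.5 × 8.588 × 10^4 × (9890)² = 4.200 × 10^12 J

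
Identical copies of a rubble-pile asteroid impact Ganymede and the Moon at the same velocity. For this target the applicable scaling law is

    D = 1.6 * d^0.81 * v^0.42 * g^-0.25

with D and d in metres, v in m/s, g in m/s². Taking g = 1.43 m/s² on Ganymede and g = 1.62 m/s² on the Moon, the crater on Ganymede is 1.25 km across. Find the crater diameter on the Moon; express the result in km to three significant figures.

All impactor-dependent factors cancel in the ratio, leaving D_Moon/D_Ganymede = (g_Moon/g_Ganymede)^-0.25.
(1.62/1.43)^-0.25 = 1.133^-0.25 = 0.9693
D_Moon = 0.9693 × 1.25 km = 1.21 km

D ≈ 1.21 km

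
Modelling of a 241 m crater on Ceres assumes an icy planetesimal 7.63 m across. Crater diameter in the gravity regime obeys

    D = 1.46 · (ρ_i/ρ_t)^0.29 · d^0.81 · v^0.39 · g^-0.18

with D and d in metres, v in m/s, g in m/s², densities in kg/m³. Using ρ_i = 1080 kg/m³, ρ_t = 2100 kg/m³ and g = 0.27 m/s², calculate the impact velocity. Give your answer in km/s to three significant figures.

v ≈ 6.39 km/s

Rearranging for v: v = [D / (1.46 · (1080/2100)^0.29 · 7.63^0.81 · 0.27^-0.18)]^(1/0.39).
(1080/2100)^0.29 = 0.8246
7.63^0.81 = 5.186
0.27^-0.18 = 1.266
Denominator = 1.46 × 0.8246 × 5.186 × 1.266 = 7.904
D / 7.904 = 241 / 7.904 = 30.49
v = 30.49^(1/0.39) = 30.49^2.5641 = 6390 m/s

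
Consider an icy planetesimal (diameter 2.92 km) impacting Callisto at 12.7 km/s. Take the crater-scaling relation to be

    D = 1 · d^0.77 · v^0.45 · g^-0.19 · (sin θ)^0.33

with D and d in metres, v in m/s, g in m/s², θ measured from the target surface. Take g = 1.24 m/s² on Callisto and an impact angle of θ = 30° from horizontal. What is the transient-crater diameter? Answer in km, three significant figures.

In SI units: d = 2920 m, v = 12700 m/s.
d^0.77 = 2920^0.77 = 466.0
v^0.45 = 12700^0.45 = 70.26
g^-0.19 = 1.24^-0.19 = 0.9600
(sin 30°)^0.33 = 0.5000^0.33 = 0.7955
D = 1 × 466.0 × 70.26 × 0.9600 × 0.7955 = 25004 m
   = 25.00 km

D ≈ 25.0 km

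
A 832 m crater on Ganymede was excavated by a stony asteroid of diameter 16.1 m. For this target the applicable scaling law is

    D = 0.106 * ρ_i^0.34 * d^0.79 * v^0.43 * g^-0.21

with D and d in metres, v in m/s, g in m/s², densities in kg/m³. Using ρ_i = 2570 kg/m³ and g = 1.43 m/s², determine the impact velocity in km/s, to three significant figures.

v ≈ 16.6 km/s

Rearranging for v: v = [D / (0.106 · 2570^0.34 · 16.1^0.79 · 1.43^-0.21)]^(1/0.43).
2570^0.34 = 14.43
16.1^0.79 = 8.982
1.43^-0.21 = 0.9276
Denominator = 0.106 × 14.43 × 8.982 × 0.9276 = 12.74
D / 12.74 = 832 / 12.74 = 65.31
v = 65.31^(1/0.43) = 65.31^2.3256 = 16631 m/s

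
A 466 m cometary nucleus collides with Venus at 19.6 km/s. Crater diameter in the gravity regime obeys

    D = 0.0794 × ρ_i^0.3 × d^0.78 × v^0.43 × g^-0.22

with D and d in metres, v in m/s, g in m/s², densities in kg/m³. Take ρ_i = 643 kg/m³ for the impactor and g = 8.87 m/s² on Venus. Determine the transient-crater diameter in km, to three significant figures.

D ≈ 2.89 km

In SI units: v = 19600 m/s.
ρ_i^0.3 = 643^0.3 = 6.958
d^0.78 = 466^0.78 = 120.6
v^0.43 = 19600^0.43 = 70.09
g^-0.22 = 8.87^-0.22 = 0.6187
D = 0.0794 × 6.958 × 120.6 × 70.09 × 0.6187 = 2889 m
   = 2.889 km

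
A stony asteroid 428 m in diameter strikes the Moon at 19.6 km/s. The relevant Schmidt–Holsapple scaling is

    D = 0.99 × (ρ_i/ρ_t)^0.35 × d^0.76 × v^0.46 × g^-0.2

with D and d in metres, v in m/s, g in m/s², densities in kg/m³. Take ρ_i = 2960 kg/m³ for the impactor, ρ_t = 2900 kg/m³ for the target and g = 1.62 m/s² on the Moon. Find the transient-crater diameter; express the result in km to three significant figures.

In SI units: v = 19600 m/s.
(ρ_i/ρ_t)^0.35 = (2960/2900)^0.35 = 1.007
d^0.76 = 428^0.76 = 99.98
v^0.46 = 19600^0.46 = 94.28
g^-0.2 = 1.62^-0.2 = 0.9080
D = 0.99 × 1.007 × 99.98 × 94.28 × 0.9080 = 8533 m
   = 8.533 km

D ≈ 8.53 km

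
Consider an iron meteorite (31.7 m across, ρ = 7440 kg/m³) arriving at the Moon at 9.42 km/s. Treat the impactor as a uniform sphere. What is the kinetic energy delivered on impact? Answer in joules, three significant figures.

v = 9420 m/s.
Mass m = (π/6) ρ d³ = (π/6) × 7440 × (31.7)³ = 1.241 × 10^8 kg
E = ½ m v² = 0.5 × 1.241 × 10^8 × (9420)² = 5.506 × 10^15 J

E ≈ 5.51 × 10^15 J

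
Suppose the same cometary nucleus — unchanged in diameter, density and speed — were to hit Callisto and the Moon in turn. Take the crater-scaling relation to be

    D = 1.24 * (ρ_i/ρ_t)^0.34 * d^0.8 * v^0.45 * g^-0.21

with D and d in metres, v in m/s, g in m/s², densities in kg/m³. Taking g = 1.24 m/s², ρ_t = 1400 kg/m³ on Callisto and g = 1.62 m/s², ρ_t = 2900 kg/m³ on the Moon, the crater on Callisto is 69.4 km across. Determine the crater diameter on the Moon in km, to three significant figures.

The impactor-only factors (d, v, ρ_i) cancel in the ratio, leaving D_Moon/D_Callisto = (g_Moon/g_Callisto)^-0.21 · (ρ_t,Callisto/ρ_t,Moon)^0.34.
(1.62/1.24)^-0.21 = 1.306^-0.21 = 0.9455
(1400/2900)^0.34 = 0.4828^0.34 = 0.7807
Ratio = 0.9455 × 0.7807 = 0.7382
D_Moon = 0.7382 × 69.4 km = 51.2 km

D ≈ 51.2 km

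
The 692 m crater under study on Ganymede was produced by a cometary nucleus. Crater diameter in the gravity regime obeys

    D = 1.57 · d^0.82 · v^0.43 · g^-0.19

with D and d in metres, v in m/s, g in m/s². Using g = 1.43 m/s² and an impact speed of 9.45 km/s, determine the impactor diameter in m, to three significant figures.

d ≈ 15.0 m

Rearranging for d: d = [D / (1.57 · 9450^0.43 · 1.43^-0.19)]^(1/0.82).
9450^0.43 = 51.22
1.43^-0.19 = 0.9343
Denominator = 1.57 × 51.22 × 0.9343 = 75.13
D / 75.13 = 692 / 75.13 = 9.211
d = 9.211^(1/0.82) = 9.211^1.2195 = 15.00 m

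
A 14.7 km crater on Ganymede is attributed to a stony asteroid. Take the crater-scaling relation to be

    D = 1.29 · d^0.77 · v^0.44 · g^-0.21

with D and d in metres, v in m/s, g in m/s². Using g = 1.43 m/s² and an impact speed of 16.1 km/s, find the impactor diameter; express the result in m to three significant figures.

d ≈ 807 m

Rearranging for d: d = [D / (1.29 · 16100^0.44 · 1.43^-0.21)]^(1/0.77).
D = 14700 m.
16100^0.44 = 70.96
1.43^-0.21 = 0.9276
Denominator = 1.29 × 70.96 × 0.9276 = 84.91
D / 84.91 = 14700 / 84.91 = 173.1
d = 173.1^(1/0.77) = 173.1^1.2987 = 807.0 m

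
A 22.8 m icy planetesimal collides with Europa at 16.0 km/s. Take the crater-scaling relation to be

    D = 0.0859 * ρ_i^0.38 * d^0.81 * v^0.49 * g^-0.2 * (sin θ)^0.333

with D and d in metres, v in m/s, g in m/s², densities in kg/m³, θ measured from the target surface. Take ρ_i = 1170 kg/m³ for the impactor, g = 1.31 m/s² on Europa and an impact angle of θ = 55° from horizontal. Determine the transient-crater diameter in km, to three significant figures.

D ≈ 1.61 km

In SI units: v = 16000 m/s.
ρ_i^0.38 = 1170^0.38 = 14.65
d^0.81 = 22.8^0.81 = 12.59
v^0.49 = 16000^0.49 = 114.8
g^-0.2 = 1.31^-0.2 = 0.9474
(sin 55°)^0.333 = 0.8192^0.333 = 0.9357
D = 0.0859 × 14.65 × 12.59 × 114.8 × 0.9474 × 0.9357 = 1612 m
   = 1.612 km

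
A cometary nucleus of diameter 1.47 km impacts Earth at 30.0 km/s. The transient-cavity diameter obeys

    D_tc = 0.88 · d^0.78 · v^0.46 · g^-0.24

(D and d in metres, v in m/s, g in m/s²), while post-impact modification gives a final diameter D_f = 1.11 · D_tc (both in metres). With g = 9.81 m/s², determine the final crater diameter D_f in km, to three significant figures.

D_f ≈ 19.1 km

In SI: d = 1470 m, v = 30000 m/s.
d^0.78 = 1470^0.78 = 295.5
v^0.46 = 30000^0.46 = 114.7
g^-0.24 = 9.81^-0.24 = 0.5781
D_tc = 0.88 × 295.5 × 114.7 × 0.5781 = 17240 m
D_f = 1.11 × 17240 = 19136 m
     = 19.14 km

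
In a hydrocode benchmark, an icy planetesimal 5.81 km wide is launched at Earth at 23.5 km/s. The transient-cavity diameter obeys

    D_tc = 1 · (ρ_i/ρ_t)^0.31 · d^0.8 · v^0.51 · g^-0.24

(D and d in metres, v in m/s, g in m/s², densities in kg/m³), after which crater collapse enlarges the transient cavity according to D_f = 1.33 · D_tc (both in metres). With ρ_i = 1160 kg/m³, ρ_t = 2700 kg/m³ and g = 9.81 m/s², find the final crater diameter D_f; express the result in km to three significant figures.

In SI: d = 5810 m, v = 23500 m/s.
(ρ_i/ρ_t)^0.31 = (1160/2700)^0.31 = 0.7696
d^0.8 = 5810^0.8 = 1026
v^0.51 = 23500^0.51 = 169.5
g^-0.24 = 9.81^-0.24 = 0.5781
D_tc = 1 × 0.7696 × 1026 × 169.5 × 0.5781 = 77370 m
D_f = 1.33 × 77370 = 1.029 × 10^5 m
     = 102.9 km

D_f ≈ 103 km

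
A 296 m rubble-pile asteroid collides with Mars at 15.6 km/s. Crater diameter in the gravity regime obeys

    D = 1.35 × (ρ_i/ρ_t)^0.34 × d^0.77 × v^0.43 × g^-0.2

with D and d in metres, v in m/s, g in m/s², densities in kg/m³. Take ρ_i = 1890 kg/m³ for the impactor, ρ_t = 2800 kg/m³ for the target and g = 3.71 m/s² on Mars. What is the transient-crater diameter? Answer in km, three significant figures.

In SI units: v = 15600 m/s.
(ρ_i/ρ_t)^0.34 = (1890/2800)^0.34 = 0.8749
d^0.77 = 296^0.77 = 79.96
v^0.43 = 15600^0.43 = 63.54
g^-0.2 = 3.71^-0.2 = 0.7694
D = 1.35 × 0.8749 × 79.96 × 63.54 × 0.7694 = 4617 m
   = 4.617 km

D ≈ 4.62 km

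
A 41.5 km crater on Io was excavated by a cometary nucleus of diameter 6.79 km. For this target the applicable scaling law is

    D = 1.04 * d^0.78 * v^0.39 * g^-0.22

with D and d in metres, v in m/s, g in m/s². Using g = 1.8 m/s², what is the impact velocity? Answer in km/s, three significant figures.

Rearranging for v: v = [D / (1.04 · 6790^0.78 · 1.8^-0.22)]^(1/0.39).
D = 41500 m.
6790^0.78 = 974.7
1.8^-0.22 = 0.8787
Denominator = 1.04 × 974.7 × 0.8787 = 890.7
D / 890.7 = 41500 / 890.7 = 46.59
v = 46.59^(1/0.39) = 46.59^2.5641 = 18953 m/s

v ≈ 19.0 km/s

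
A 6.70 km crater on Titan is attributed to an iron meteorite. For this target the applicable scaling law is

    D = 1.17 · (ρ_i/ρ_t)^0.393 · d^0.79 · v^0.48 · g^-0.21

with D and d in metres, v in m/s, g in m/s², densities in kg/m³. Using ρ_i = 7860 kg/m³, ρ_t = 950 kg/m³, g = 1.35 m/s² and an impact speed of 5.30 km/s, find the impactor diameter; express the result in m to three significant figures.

d ≈ 118 m

Rearranging for d: d = [D / (1.17 · (7860/950)^0.393 · 5300^0.48 · 1.35^-0.21)]^(1/0.79).
D = 6700 m.
(7860/950)^0.393 = 2.294
5300^0.48 = 61.33
1.35^-0.21 = 0.9389
Denominator = 1.17 × 2.294 × 61.33 × 0.9389 = 154.6
D / 154.6 = 6700 / 154.6 = 43.34
d = 43.34^(1/0.79) = 43.34^1.2658 = 118.0 m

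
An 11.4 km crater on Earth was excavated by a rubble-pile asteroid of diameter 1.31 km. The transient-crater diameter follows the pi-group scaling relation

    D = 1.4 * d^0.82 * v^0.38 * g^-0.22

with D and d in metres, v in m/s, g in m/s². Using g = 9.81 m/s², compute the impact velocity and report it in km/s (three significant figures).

Rearranging for v: v = [D / (1.4 · 1310^0.82 · 9.81^-0.22)]^(1/0.38).
D = 11400 m.
1310^0.82 = 359.9
9.81^-0.22 = 0.6051
Denominator = 1.4 × 359.9 × 0.6051 = 304.9
D / 304.9 = 11400 / 304.9 = 37.39
v = 37.39^(1/0.38) = 37.39^2.6316 = 13768 m/s

v ≈ 13.8 km/s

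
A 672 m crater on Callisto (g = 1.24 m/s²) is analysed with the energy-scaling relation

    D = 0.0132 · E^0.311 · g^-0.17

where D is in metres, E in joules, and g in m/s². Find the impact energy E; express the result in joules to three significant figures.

E ≈ 1.53 × 10^15 J

Rearranging: E = [D / (0.0132 · g^-0.17)]^(1/0.311).
g^-0.17 = 1.24^-0.17 = 0.9641
D / (0.0132 × 0.9641) = 672 / (0.01273) = 5.279 × 10^4
E = (5.279 × 10^4)^3.2154 = 1.531 × 10^15 J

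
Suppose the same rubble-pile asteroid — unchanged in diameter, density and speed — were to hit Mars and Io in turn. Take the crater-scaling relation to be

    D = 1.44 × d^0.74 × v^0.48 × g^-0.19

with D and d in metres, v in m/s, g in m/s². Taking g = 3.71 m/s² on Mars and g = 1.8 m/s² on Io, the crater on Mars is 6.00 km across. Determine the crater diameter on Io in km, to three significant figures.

D ≈ 6.88 km

All impactor-dependent factors cancel in the ratio, leaving D_Io/D_Mars = (g_Io/g_Mars)^-0.19.
(1.8/3.71)^-0.19 = 0.4852^-0.19 = 1.147
D_Io = 1.147 × 6.00 km = 6.88 km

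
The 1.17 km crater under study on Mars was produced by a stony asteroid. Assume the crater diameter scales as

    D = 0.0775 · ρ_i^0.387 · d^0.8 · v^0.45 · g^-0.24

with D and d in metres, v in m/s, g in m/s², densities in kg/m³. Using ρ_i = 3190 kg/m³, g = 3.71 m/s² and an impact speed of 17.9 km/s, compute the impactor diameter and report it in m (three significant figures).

Rearranging for d: d = [D / (0.0775 · 3190^0.387 · 17900^0.45 · 3.71^-0.24)]^(1/0.8).
D = 1170 m.
3190^0.387 = 22.70
17900^0.45 = 81.99
3.71^-0.24 = 0.7300
Denominator = 0.0775 × 22.70 × 81.99 × 0.7300 = 105.3
D / 105.3 = 1170 / 105.3 = 11.11
d = 11.11^(1/0.8) = 11.11^1.25 = 20.28 m

d ≈ 20.3 m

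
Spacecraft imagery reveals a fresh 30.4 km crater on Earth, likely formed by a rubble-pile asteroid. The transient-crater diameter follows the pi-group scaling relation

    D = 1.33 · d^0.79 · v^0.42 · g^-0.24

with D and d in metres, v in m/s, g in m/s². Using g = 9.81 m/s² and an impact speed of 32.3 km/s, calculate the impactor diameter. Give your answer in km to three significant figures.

d ≈ 2.64 km

Rearranging for d: d = [D / (1.33 · 32300^0.42 · 9.81^-0.24)]^(1/0.79).
D = 30400 m.
32300^0.42 = 78.32
9.81^-0.24 = 0.5781
Denominator = 1.33 × 78.32 × 0.5781 = 60.22
D / 60.22 = 30400 / 60.22 = 504.8
d = 504.8^(1/0.79) = 504.8^1.2658 = 2640 m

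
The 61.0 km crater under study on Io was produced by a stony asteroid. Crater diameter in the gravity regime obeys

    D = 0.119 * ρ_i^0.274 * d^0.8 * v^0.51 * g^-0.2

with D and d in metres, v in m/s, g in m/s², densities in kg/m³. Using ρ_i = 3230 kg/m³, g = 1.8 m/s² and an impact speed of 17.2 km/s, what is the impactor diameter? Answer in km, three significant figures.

Rearranging for d: d = [D / (0.119 · 3230^0.274 · 17200^0.51 · 1.8^-0.2)]^(1/0.8).
D = 61000 m.
3230^0.274 = 9.152
17200^0.51 = 144.6
1.8^-0.2 = 0.8891
Denominator = 0.119 × 9.152 × 144.6 × 0.8891 = 140.0
D / 140.0 = 61000 / 140.0 = 435.7
d = 435.7^(1/0.8) = 435.7^1.25 = 1991 m

d ≈ 1.99 km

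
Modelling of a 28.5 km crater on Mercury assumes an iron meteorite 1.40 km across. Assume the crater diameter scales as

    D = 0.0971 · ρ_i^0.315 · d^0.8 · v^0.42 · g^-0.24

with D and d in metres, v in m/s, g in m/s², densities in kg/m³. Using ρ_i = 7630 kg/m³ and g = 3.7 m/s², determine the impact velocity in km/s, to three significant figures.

v ≈ 27.4 km/s

Rearranging for v: v = [D / (0.0971 · 7630^0.315 · 1400^0.8 · 3.7^-0.24)]^(1/0.42).
D = 28500 m.
7630^0.315 = 16.71
1400^0.8 = 328.8
3.7^-0.24 = 0.7305
Denominator = 0.0971 × 16.71 × 328.8 × 0.7305 = 389.7
D / 389.7 = 28500 / 389.7 = 73.13
v = 73.13^(1/0.42) = 73.13^2.381 = 27442 m/s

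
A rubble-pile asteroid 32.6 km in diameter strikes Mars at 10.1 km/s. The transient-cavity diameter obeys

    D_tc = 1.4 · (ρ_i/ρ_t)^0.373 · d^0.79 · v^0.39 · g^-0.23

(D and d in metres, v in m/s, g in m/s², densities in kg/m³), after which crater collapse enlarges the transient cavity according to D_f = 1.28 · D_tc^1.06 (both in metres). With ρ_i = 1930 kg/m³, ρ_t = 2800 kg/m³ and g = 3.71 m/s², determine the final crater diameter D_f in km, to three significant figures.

In SI: d = 32600 m, v = 10100 m/s.
(ρ_i/ρ_t)^0.373 = (1930/2800)^0.373 = 0.8704
d^0.79 = 32600^0.79 = 3677
v^0.39 = 10100^0.39 = 36.45
g^-0.23 = 3.71^-0.23 = 0.7397
D_tc = 1.4 × 0.8704 × 3677 × 36.45 × 0.7397 = 1.208 × 10^5 m
D_f = 1.28 × (1.208 × 10^5)^1.06 = 3.120 × 10^5 m
     = 312.0 km

D_f ≈ 312 km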